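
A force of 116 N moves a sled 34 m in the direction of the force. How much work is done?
W = F·d = (116)(34) = 3944 J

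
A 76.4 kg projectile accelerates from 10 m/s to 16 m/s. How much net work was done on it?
W = ΔKE = ½m(v₂² − v₁²) = ½(76.4)(16² − 10²) = 5959.2 J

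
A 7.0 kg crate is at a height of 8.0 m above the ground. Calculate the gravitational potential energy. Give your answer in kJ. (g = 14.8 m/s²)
PE = mgh = (7.0)(14.8)(8.0) = 828.8 J = 0.8288 kJ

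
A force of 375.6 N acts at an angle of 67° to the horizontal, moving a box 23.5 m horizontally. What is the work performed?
W = F·d·cosθ = (375.6)(23.5)cos(67°) = 3449 J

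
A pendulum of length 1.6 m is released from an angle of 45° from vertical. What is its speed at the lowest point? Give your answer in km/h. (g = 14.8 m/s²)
h = L(1 − cosθ) = 1.6(1 − cos45°) = 0.468629 m
v = √(2gh) = √(2·14.8·0.468629) = 3.72444 m/s = 13.41 km/h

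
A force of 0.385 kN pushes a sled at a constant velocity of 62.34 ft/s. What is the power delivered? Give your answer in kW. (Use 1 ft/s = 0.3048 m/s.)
Convert to SI: F = 385.0 N, v = 19.0012 m/s
P = Fv = (385.0)(19.0012) = 7315.47 W = 7.315 kW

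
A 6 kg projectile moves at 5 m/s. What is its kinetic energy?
KE = ½mv² = ½(6)(5)² = 75.0 J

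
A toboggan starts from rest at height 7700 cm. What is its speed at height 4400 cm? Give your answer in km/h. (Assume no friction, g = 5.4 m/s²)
Convert to SI: h₁−h₂ = 33.0 m
mgh₁ = mgh₂ + ½mv² ⇒ v = √(2g(h₁−h₂)) = √(2·5.4·33.0) = 18.8786 m/s = 67.96 km/h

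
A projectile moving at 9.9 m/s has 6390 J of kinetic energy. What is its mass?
m = 2·KE/v² = 2·6390/(9.9)² = 130.4 kg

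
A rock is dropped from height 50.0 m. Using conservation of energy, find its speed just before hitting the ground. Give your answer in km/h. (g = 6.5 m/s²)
mgh = ½mv² ⇒ v = √(2gh) = √(2·6.5·50.0) = 25.4951 m/s = 91.78 km/h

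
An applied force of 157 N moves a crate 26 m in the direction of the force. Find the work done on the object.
W = F·d = (157)(26) = 4082 J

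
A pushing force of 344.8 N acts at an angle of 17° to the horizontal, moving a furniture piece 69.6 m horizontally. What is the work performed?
W = F·d·cosθ = (344.8)(69.6)cos(17°) = 22950 J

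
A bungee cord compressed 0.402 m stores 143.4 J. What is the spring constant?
k = 2·PE/x² = 2·143.4/(0.402)² = 1775 N/m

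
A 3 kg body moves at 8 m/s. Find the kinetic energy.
KE = ½mv² = ½(3)(8)² = 96.0 J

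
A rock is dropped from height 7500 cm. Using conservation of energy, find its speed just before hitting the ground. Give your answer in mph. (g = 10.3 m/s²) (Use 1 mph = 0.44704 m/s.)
Convert to SI: h = 75.0 m
mgh = ½mv² ⇒ v = √(2gh) = √(2·10.3·75.0) = 39.3065 m/s = 87.93 mph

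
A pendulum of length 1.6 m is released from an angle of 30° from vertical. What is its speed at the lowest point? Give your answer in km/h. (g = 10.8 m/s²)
h = L(1 − cosθ) = 1.6(1 − cos30°) = 0.214359 m
v = √(2gh) = √(2·10.8·0.214359) = 2.15178 m/s = 7.746 km/h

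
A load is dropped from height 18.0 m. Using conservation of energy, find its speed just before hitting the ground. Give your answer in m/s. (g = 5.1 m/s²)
mgh = ½mv² ⇒ v = √(2gh) = √(2·5.1·18.0) = 13.55 m/s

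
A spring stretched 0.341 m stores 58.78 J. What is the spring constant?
k = 2·PE/x² = 2·58.78/(0.341)² = 1011 N/m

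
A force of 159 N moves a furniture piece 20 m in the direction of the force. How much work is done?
W = F·d = (159)(20) = 3180 J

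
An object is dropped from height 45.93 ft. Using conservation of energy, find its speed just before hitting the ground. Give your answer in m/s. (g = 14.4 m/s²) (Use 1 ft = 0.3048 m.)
Convert to SI: h = 13.9995 m
mgh = ½mv² ⇒ v = √(2gh) = √(2·14.4·13.9995) = 20.08 m/s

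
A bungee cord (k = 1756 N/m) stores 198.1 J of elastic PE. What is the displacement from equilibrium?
x = √(2·PE/k) = √(2·198.1/1756) = 0.475 m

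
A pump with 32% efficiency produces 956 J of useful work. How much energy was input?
W_in = W_out/η = 956/0.32 = 2988 J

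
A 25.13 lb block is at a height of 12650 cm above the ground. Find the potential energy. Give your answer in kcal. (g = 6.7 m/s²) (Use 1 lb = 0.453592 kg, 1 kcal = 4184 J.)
Convert to SI: m = 11.3988 kg, h = 126.5 m
PE = mgh = (11.3988)(6.7)(126.5) = 9661.02 J = 2.309 kcal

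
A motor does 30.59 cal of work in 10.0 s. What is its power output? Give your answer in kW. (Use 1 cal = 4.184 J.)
Convert to SI: W = 127.989 J, t = 10.0 s
P = W/t = 127.989/10.0 = 12.7989 W = 0.0128 kW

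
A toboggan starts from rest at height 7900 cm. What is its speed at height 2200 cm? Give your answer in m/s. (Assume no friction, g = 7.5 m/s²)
Convert to SI: h₁−h₂ = 57.0 m
mgh₁ = mgh₂ + ½mv² ⇒ v = √(2g(h₁−h₂)) = √(2·7.5·57.0) = 29.24 m/s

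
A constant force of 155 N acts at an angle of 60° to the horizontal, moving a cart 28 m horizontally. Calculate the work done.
W = F·d·cosθ = (155)(28)cos(60°) = 2170 J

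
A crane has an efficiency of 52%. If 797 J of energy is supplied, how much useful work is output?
W_out = η·W_in = 0.52·797 = 414.44 J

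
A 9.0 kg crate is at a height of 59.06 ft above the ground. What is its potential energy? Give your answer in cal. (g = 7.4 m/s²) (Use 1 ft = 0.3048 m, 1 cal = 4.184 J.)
Convert to SI: m = 9.0 kg, h = 18.0015 m
PE = mgh = (9.0)(7.4)(18.0015) = 1198.9 J = 286.5 cal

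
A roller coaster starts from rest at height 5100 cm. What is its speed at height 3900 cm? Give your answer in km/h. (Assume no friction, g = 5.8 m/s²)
Convert to SI: h₁−h₂ = 12.0 m
mgh₁ = mgh₂ + ½mv² ⇒ v = √(2g(h₁−h₂)) = √(2·5.8·12.0) = 11.7983 m/s = 42.47 km/h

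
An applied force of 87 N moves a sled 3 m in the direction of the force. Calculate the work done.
W = F·d = (87)(3) = 261.0 J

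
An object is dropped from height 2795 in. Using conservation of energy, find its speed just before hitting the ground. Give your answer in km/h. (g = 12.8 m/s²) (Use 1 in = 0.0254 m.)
Convert to SI: h = 70.993 m
mgh = ½mv² ⇒ v = √(2gh) = √(2·12.8·70.993) = 42.6312 m/s = 153.5 km/h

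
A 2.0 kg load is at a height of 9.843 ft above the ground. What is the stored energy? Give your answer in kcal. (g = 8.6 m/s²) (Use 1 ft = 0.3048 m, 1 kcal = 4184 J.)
Convert to SI: m = 2.0 kg, h = 3.00015 m
PE = mgh = (2.0)(8.6)(3.00015) = 51.6025 J = 0.01233 kcal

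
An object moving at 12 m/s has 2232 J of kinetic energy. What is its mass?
m = 2·KE/v² = 2·2232/(12)² = 31.0 kg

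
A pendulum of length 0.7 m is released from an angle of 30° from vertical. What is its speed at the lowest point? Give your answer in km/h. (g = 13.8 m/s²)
h = L(1 − cosθ) = 0.7(1 − cos30°) = 0.0937822 m
v = √(2gh) = √(2·13.8·0.0937822) = 1.60885 m/s = 5.792 km/h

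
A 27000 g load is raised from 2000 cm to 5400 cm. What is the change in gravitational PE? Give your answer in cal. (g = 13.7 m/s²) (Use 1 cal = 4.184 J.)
Convert to SI: m = 27.0 kg, Δh = 34.0 m
ΔPE = mgΔh = (27.0)(13.7)(34.0) = 12576.6 J = 3006 cal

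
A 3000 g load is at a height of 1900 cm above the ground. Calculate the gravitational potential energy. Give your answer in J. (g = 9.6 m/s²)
Convert to SI: m = 3.0 kg, h = 19.0 m
PE = mgh = (3.0)(9.6)(19.0) = 547.2 J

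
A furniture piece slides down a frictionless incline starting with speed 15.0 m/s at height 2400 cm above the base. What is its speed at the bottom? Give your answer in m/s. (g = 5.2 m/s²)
Convert to SI: v₀ = 15.0 m/s, h = 24.0 m
½mv₀² + mgh = ½mv² ⇒ v = √(v₀² + 2gh) = √(15.0² + 2·5.2·24.0) = 21.79 m/s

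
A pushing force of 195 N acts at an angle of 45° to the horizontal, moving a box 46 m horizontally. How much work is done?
W = F·d·cosθ = (195)(46)cos(45°) = 6343 J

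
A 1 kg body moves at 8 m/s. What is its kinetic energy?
KE = ½mv² = ½(1)(8)² = 32.0 J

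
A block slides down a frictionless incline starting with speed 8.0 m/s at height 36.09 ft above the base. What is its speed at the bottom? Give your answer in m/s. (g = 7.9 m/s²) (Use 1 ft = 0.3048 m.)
Convert to SI: v₀ = 8.0 m/s, h = 11.0002 m
½mv₀² + mgh = ½mv² ⇒ v = √(v₀² + 2gh) = √(8.0² + 2·7.9·11.0002) = 15.42 m/s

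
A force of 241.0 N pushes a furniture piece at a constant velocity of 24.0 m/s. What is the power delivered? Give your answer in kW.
P = Fv = (241.0)(24.0) = 5784.0 W = 5.784 kW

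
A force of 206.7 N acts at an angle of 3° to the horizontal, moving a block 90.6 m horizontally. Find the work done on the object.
W = F·d·cosθ = (206.7)(90.6)cos(3°) = 18700 J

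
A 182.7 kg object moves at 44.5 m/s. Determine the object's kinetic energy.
KE = ½mv² = ½(182.7)(44.5)² = 180900 J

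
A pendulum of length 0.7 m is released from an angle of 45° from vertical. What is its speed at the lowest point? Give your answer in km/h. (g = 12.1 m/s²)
h = L(1 − cosθ) = 0.7(1 − cos45°) = 0.205025 m
v = √(2gh) = √(2·12.1·0.205025) = 2.22747 m/s = 8.019 km/h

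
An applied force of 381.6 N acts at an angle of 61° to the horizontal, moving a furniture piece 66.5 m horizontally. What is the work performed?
W = F·d·cosθ = (381.6)(66.5)cos(61°) = 12300 J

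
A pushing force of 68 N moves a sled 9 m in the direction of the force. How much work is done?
W = F·d = (68)(9) = 612.0 J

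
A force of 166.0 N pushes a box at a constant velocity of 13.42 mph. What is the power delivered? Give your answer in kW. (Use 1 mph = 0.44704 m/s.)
Convert to SI: F = 166.0 N, v = 5.99928 m/s
P = Fv = (166.0)(5.99928) = 995.88 W = 0.9959 kW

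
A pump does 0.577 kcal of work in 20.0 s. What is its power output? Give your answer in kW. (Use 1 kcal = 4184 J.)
Convert to SI: W = 2414.17 J, t = 20.0 s
P = W/t = 2414.17/20.0 = 120.708 W = 0.1207 kW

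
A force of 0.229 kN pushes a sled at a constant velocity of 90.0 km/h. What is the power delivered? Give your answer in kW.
Convert to SI: F = 229.0 N, v = 25.0 m/s
P = Fv = (229.0)(25.0) = 5725.0 W = 5.725 kW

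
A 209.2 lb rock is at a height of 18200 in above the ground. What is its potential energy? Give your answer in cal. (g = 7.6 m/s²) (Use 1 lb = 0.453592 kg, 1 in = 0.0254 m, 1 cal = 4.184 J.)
Convert to SI: m = 94.8914 kg, h = 462.28 m
PE = mgh = (94.8914)(7.6)(462.28) = 333385 J = 79680 cal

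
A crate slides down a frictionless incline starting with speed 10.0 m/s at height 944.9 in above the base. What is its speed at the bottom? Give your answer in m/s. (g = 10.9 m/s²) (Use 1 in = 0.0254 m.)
Convert to SI: v₀ = 10.0 m/s, h = 24.0005 m
½mv₀² + mgh = ½mv² ⇒ v = √(v₀² + 2gh) = √(10.0² + 2·10.9·24.0005) = 24.96 m/s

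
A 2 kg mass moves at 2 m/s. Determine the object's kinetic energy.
KE = ½mv² = ½(2)(2)² = 4.0 J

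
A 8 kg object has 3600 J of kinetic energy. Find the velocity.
v = √(2·KE/m) = √(2·3600/8) = 30.0 m/s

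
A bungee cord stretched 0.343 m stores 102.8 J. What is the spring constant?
k = 2·PE/x² = 2·102.8/(0.343)² = 1748 N/m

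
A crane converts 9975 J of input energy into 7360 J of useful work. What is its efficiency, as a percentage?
η = W_out/W_in = 7360/9975 = 73.78%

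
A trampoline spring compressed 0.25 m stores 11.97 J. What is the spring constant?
k = 2·PE/x² = 2·11.97/(0.25)² = 383.0 N/m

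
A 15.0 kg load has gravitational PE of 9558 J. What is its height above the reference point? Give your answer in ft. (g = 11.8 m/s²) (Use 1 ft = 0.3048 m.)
h = PE/(mg) = 9558.0/(15.0·11.8) = 54.0 m = 177.2 ft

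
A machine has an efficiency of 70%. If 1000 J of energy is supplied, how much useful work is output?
W_out = η·W_in = 0.7·1000 = 700.0 J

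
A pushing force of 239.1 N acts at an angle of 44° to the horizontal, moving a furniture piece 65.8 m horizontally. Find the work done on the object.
W = F·d·cosθ = (239.1)(65.8)cos(44°) = 11320 J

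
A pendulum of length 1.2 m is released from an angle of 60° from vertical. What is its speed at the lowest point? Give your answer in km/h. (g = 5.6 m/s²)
h = L(1 − cosθ) = 1.2(1 − cos60°) = 0.6 m
v = √(2gh) = √(2·5.6·0.6) = 2.5923 m/s = 9.332 km/h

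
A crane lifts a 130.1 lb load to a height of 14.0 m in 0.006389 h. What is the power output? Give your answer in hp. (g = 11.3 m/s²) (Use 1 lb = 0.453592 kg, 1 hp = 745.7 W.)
Convert to SI: m = 59.0123 kg, h = 14.0 m, t = 23.0004 s
P = mgh/t = (59.0123)(11.3)(14.0)/23.0004 = 405.895 W = 0.5443 hp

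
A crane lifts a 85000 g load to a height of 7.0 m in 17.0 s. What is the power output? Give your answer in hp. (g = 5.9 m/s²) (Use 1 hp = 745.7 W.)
Convert to SI: m = 85.0 kg, h = 7.0 m, t = 17.0 s
P = mgh/t = (85.0)(5.9)(7.0)/17.0 = 206.5 W = 0.2769 hp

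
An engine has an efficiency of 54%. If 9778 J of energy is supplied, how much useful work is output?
W_out = η·W_in = 0.54·9778 = 5280.12 J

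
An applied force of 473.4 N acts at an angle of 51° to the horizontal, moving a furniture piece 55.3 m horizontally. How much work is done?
W = F·d·cosθ = (473.4)(55.3)cos(51°) = 16470 J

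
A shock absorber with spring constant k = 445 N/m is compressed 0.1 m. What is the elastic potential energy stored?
PE = ½kx² = ½(445)(0.1)² = 2.225 J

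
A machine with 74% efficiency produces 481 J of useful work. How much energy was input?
W_in = W_out/η = 481/0.74 = 650.0 J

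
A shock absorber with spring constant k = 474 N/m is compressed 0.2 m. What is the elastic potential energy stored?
PE = ½kx² = ½(474)(0.2)² = 9.48 J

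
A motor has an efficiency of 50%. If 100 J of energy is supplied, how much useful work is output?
W_out = η·W_in = 0.5·100 = 50.0 J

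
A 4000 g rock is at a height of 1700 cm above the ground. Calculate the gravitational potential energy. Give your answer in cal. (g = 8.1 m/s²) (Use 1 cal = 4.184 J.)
Convert to SI: m = 4.0 kg, h = 17.0 m
PE = mgh = (4.0)(8.1)(17.0) = 550.8 J = 131.6 cal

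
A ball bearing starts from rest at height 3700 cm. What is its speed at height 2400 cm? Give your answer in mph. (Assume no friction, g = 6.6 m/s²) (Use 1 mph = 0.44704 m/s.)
Convert to SI: h₁−h₂ = 13.0 m
mgh₁ = mgh₂ + ½mv² ⇒ v = √(2g(h₁−h₂)) = √(2·6.6·13.0) = 13.0996 m/s = 29.3 mph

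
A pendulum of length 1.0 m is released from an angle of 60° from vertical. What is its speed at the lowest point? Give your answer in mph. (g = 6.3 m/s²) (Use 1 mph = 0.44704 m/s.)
h = L(1 − cosθ) = 1.0(1 − cos60°) = 0.5 m
v = √(2gh) = √(2·6.3·0.5) = 2.50998 m/s = 5.615 mph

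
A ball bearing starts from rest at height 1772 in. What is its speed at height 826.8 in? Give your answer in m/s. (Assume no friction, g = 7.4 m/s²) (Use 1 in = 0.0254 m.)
Convert to SI: h₁−h₂ = 24.0081 m
mgh₁ = mgh₂ + ½mv² ⇒ v = √(2g(h₁−h₂)) = √(2·7.4·24.0081) = 18.85 m/s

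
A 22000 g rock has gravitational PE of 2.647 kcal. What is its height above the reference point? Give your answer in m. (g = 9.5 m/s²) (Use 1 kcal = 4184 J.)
Convert to SI: m = 22.0 kg, PE = 11075.0 J
h = PE/(mg) = 11075.0/(22.0·9.5) = 52.99 m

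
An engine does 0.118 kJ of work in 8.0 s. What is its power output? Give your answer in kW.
Convert to SI: W = 118.0 J, t = 8.0 s
P = W/t = 118.0/8.0 = 14.75 W = 0.01475 kW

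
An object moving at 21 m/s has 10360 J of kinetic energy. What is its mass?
m = 2·KE/v² = 2·10360/(21)² = 46.98 kg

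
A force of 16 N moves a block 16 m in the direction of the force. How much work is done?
W = F·d = (16)(16) = 256.0 J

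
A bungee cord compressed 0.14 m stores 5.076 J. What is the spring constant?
k = 2·PE/x² = 2·5.076/(0.14)² = 518.0 N/m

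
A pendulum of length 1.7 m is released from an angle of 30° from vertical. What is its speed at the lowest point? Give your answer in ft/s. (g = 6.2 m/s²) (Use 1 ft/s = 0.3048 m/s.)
h = L(1 − cosθ) = 1.7(1 − cos30°) = 0.227757 m
v = √(2gh) = √(2·6.2·0.227757) = 1.68053 m/s = 5.514 ft/s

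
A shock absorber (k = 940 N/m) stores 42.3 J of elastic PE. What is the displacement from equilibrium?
x = √(2·PE/k) = √(2·42.3/940) = 0.3 m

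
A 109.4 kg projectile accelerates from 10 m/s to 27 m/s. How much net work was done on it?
W = ΔKE = ½m(v₂² − v₁²) = ½(109.4)(27² − 10²) = 34406.3 J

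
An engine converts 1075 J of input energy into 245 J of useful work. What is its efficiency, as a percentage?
η = W_out/W_in = 245/1075 = 22.79%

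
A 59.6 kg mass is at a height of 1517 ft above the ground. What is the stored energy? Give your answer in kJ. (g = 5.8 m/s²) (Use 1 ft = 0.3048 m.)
Convert to SI: m = 59.6 kg, h = 462.382 m
PE = mgh = (59.6)(5.8)(462.382) = 159836 J = 159.8 kJ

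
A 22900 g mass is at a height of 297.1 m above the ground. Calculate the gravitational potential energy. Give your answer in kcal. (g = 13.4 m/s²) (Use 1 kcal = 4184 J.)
Convert to SI: m = 22.9 kg, h = 297.1 m
PE = mgh = (22.9)(13.4)(297.1) = 91168.1 J = 21.79 kcal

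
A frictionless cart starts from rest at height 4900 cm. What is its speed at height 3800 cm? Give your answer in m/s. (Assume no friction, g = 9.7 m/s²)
Convert to SI: h₁−h₂ = 11.0 m
mgh₁ = mgh₂ + ½mv² ⇒ v = √(2g(h₁−h₂)) = √(2·9.7·11.0) = 14.61 m/s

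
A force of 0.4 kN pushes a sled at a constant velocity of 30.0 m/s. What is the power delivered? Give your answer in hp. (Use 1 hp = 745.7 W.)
Convert to SI: F = 400.0 N, v = 30.0 m/s
P = Fv = (400.0)(30.0) = 12000.0 W = 16.09 hp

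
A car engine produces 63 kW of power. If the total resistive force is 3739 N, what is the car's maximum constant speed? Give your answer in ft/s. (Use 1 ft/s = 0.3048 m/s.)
P = Fv ⇒ v = P/F = 63000 W/3739.0 N = 16.8494 m/s = 55.28 ft/s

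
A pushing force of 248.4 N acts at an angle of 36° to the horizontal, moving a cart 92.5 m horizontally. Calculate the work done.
W = F·d·cosθ = (248.4)(92.5)cos(36°) = 18590 J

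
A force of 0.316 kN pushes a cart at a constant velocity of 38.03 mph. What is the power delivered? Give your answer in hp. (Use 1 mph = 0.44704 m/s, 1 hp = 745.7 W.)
Convert to SI: F = 316.0 N, v = 17.0009 m/s
P = Fv = (316.0)(17.0009) = 5372.29 W = 7.204 hp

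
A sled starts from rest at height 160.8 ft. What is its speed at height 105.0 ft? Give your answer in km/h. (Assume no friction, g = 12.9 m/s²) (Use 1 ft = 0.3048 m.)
Convert to SI: h₁−h₂ = 17.0078 m
mgh₁ = mgh₂ + ½mv² ⇒ v = √(2g(h₁−h₂)) = √(2·12.9·17.0078) = 20.9476 m/s = 75.41 km/h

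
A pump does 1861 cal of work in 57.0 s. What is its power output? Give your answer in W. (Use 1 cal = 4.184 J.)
Convert to SI: W = 7786.42 J, t = 57.0 s
P = W/t = 7786.42/57.0 = 136.6 W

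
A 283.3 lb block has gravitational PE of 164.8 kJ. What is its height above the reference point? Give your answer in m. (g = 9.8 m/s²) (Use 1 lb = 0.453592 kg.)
Convert to SI: m = 128.503 kg, PE = 164800 J
h = PE/(mg) = 164800/(128.503·9.8) = 130.9 m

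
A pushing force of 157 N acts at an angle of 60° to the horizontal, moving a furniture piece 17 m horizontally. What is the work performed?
W = F·d·cosθ = (157)(17)cos(60°) = 1335 J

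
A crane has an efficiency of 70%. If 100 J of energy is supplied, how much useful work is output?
W_out = η·W_in = 0.7·100 = 70.0 J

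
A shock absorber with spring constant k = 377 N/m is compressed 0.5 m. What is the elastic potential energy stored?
PE = ½kx² = ½(377)(0.5)² = 47.13 J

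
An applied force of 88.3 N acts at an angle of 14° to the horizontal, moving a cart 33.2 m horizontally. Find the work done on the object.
W = F·d·cosθ = (88.3)(33.2)cos(14°) = 2844 J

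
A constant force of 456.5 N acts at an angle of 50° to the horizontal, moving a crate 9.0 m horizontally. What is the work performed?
W = F·d·cosθ = (456.5)(9.0)cos(50°) = 2641 J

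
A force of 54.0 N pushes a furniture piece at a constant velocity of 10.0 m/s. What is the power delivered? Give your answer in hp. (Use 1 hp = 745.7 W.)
P = Fv = (54.0)(10.0) = 540.0 W = 0.7242 hp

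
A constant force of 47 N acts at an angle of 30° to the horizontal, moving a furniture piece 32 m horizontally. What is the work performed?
W = F·d·cosθ = (47)(32)cos(30°) = 1303 J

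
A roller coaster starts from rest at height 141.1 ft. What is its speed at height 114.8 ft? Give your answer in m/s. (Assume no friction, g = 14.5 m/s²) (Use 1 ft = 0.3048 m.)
Convert to SI: h₁−h₂ = 8.01624 m
mgh₁ = mgh₂ + ½mv² ⇒ v = √(2g(h₁−h₂)) = √(2·14.5·8.01624) = 15.25 m/s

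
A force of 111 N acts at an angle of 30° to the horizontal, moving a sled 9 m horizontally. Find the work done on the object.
W = F·d·cosθ = (111)(9)cos(30°) = 865.2 J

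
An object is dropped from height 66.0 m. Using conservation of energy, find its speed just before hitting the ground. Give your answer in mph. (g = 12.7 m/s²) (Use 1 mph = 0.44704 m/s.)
mgh = ½mv² ⇒ v = √(2gh) = √(2·12.7·66.0) = 40.9439 m/s = 91.59 mph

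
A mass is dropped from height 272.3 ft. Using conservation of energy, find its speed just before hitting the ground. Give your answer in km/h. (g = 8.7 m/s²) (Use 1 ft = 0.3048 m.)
Convert to SI: h = 82.997 m
mgh = ½mv² ⇒ v = √(2gh) = √(2·8.7·82.997) = 38.002 m/s = 136.8 km/h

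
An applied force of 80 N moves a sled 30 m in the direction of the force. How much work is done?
W = F·d = (80)(30) = 2400 J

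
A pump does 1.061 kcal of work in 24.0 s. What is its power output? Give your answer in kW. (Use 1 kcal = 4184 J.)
Convert to SI: W = 4439.22 J, t = 24.0 s
P = W/t = 4439.22/24.0 = 184.968 W = 0.185 kW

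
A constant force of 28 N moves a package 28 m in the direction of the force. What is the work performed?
W = F·d = (28)(28) = 784.0 J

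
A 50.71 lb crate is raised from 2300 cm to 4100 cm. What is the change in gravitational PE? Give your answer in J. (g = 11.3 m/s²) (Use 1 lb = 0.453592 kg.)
Convert to SI: m = 23.0017 kg, Δh = 18.0 m
ΔPE = mgΔh = (23.0017)(11.3)(18.0) = 4679 J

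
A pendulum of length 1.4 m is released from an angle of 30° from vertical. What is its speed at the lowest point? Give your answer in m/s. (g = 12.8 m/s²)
h = L(1 − cosθ) = 1.4(1 − cos30°) = 0.187564 m
v = √(2gh) = √(2·12.8·0.187564) = 2.191 m/s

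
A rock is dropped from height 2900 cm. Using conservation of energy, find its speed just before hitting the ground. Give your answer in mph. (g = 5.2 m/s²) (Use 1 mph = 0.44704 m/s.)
Convert to SI: h = 29.0 m
mgh = ½mv² ⇒ v = √(2gh) = √(2·5.2·29.0) = 17.3666 m/s = 38.85 mph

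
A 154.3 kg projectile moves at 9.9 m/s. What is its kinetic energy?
KE = ½mv² = ½(154.3)(9.9)² = 7561 J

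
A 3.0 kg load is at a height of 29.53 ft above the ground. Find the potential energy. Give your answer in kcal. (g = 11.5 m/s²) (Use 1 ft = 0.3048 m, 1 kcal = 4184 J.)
Convert to SI: m = 3.0 kg, h = 9.00074 m
PE = mgh = (3.0)(11.5)(9.00074) = 310.526 J = 0.07422 kcal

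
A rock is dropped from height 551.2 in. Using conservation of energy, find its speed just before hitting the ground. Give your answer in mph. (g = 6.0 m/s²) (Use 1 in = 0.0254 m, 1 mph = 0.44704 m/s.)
Convert to SI: h = 14.0005 m
mgh = ½mv² ⇒ v = √(2gh) = √(2·6.0·14.0005) = 12.9617 m/s = 28.99 mph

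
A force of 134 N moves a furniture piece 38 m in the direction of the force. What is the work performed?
W = F·d = (134)(38) = 5092 J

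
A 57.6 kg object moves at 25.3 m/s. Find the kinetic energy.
KE = ½mv² = ½(57.6)(25.3)² = 18430 J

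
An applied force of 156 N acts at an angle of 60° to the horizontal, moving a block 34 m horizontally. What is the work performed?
W = F·d·cosθ = (156)(34)cos(60°) = 2652 J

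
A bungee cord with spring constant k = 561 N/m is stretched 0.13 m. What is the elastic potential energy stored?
PE = ½kx² = ½(561)(0.13)² = 4.74 J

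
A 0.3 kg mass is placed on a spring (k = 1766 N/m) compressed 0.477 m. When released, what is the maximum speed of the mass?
½kx² = ½mv² ⇒ v = x√(k/m) = (0.477)√(1766/0.3) = 36.6 m/s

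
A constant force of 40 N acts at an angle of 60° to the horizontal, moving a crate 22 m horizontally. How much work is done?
W = F·d·cosθ = (40)(22)cos(60°) = 440.0 J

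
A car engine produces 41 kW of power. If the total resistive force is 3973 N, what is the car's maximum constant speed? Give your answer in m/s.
P = Fv ⇒ v = P/F = 41000 W/3973.0 N = 10.32 m/s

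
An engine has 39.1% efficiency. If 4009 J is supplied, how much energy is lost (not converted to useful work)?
W_lost = W_in(1 − η) = 4009·(1 − 0.391) = 2441 J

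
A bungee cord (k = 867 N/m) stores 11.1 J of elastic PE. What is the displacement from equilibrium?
x = √(2·PE/k) = √(2·11.1/867) = 0.16 m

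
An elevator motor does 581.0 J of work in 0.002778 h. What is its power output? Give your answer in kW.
Convert to SI: W = 581.0 J, t = 10.0008 s
P = W/t = 581.0/10.0008 = 58.0954 W = 0.0581 kW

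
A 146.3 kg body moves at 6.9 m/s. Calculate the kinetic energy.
KE = ½mv² = ½(146.3)(6.9)² = 3483 J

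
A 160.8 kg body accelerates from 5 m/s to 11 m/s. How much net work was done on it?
W = ΔKE = ½m(v₂² − v₁²) = ½(160.8)(11² − 5²) = 7718.4 J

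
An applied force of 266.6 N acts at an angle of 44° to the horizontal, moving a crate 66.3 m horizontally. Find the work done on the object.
W = F·d·cosθ = (266.6)(66.3)cos(44°) = 12710 J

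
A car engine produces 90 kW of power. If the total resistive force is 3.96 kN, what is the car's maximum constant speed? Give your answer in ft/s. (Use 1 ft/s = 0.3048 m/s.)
Convert to SI: F = 3960.0 N
P = Fv ⇒ v = P/F = 90000 W/3960.0 N = 22.7273 m/s = 74.56 ft/s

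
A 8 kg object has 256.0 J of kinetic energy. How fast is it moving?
v = √(2·KE/m) = √(2·256.0/8) = 8.0 m/s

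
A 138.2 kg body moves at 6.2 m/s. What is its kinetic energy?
KE = ½mv² = ½(138.2)(6.2)² = 2656 J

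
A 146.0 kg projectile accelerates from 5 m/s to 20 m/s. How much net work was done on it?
W = ΔKE = ½m(v₂² − v₁²) = ½(146.0)(20² − 5²) = 27375.0 J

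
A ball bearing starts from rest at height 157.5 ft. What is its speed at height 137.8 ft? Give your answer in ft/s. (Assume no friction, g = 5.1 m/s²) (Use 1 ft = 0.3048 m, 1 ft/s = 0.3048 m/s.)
Convert to SI: h₁−h₂ = 6.00456 m
mgh₁ = mgh₂ + ½mv² ⇒ v = √(2g(h₁−h₂)) = √(2·5.1·6.00456) = 7.82602 m/s = 25.68 ft/s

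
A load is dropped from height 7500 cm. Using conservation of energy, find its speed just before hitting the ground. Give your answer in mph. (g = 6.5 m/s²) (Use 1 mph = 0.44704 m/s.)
Convert to SI: h = 75.0 m
mgh = ½mv² ⇒ v = √(2gh) = √(2·6.5·75.0) = 31.225 m/s = 69.85 mph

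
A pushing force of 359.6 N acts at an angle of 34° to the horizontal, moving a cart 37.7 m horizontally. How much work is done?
W = F·d·cosθ = (359.6)(37.7)cos(34°) = 11240 J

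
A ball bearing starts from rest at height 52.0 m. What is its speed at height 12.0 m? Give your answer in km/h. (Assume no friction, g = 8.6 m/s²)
mgh₁ = mgh₂ + ½mv² ⇒ v = √(2g(h₁−h₂)) = √(2·8.6·40.0) = 26.2298 m/s = 94.43 km/h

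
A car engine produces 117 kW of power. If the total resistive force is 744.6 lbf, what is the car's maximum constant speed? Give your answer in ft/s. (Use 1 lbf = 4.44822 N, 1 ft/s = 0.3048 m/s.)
Convert to SI: F = 3312.14 N
P = Fv ⇒ v = P/F = 117000 W/3312.14 N = 35.3245 m/s = 115.9 ft/s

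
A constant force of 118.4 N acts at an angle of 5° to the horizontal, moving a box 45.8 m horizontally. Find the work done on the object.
W = F·d·cosθ = (118.4)(45.8)cos(5°) = 5402 J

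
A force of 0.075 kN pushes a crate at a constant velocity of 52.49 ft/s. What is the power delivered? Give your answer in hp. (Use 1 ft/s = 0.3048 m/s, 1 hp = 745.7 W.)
Convert to SI: F = 75.0 N, v = 15.999 m/s
P = Fv = (75.0)(15.999) = 1199.92 W = 1.609 hp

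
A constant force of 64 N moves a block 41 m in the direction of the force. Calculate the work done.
W = F·d = (64)(41) = 2624 J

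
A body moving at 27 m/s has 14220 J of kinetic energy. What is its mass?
m = 2·KE/v² = 2·14220/(27)² = 39.01 kg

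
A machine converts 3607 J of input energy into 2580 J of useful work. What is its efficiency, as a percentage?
η = W_out/W_in = 2580/3607 = 71.53%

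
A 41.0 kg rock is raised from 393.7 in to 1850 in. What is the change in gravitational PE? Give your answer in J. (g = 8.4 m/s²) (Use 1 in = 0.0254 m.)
Convert to SI: m = 41.0 kg, Δh = 36.99 m
ΔPE = mgΔh = (41.0)(8.4)(36.99) = 12740 J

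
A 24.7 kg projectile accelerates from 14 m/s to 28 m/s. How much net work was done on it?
W = ΔKE = ½m(v₂² − v₁²) = ½(24.7)(28² − 14²) = 7261.8 J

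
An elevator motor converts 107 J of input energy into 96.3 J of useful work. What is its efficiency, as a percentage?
η = W_out/W_in = 96.3/107 = 90.0%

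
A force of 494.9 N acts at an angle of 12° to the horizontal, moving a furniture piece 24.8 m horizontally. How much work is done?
W = F·d·cosθ = (494.9)(24.8)cos(12°) = 12010 J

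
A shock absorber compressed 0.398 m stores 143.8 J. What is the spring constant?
k = 2·PE/x² = 2·143.8/(0.398)² = 1816 N/m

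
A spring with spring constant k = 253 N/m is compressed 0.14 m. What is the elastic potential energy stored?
PE = ½kx² = ½(253)(0.14)² = 2.479 J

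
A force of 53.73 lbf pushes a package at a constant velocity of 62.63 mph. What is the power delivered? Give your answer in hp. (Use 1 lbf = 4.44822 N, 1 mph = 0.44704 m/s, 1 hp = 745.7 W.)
Convert to SI: F = 239.003 N, v = 27.9981 m/s
P = Fv = (239.003)(27.9981) = 6691.63 W = 8.974 hp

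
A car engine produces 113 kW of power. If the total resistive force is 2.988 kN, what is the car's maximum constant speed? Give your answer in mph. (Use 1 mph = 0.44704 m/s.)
Convert to SI: F = 2988.0 N
P = Fv ⇒ v = P/F = 113000 W/2988.0 N = 37.8179 m/s = 84.6 mph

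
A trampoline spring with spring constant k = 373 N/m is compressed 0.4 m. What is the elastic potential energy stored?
PE = ½kx² = ½(373)(0.4)² = 29.84 J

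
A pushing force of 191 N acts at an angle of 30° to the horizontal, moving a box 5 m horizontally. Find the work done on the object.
W = F·d·cosθ = (191)(5)cos(30°) = 827.1 J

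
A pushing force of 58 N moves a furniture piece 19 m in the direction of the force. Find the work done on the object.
W = F·d = (58)(19) = 1102 J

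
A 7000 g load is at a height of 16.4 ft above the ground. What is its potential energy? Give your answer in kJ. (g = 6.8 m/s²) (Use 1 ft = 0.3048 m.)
Convert to SI: m = 7.0 kg, h = 4.99872 m
PE = mgh = (7.0)(6.8)(4.99872) = 237.939 J = 0.2379 kJ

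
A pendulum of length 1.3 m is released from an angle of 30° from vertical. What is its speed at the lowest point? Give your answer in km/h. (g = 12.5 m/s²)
h = L(1 − cosθ) = 1.3(1 − cos30°) = 0.174167 m
v = √(2gh) = √(2·12.5·0.174167) = 2.08667 m/s = 7.512 km/h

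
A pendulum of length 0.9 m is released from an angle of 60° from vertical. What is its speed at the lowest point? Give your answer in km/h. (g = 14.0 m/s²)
h = L(1 − cosθ) = 0.9(1 − cos60°) = 0.45 m
v = √(2gh) = √(2·14.0·0.45) = 3.54965 m/s = 12.78 km/h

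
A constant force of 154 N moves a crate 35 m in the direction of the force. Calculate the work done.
W = F·d = (154)(35) = 5390 J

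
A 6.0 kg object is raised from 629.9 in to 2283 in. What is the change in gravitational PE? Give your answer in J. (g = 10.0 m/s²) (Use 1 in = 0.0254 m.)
Convert to SI: m = 6.0 kg, Δh = 41.9887 m
ΔPE = mgΔh = (6.0)(10.0)(41.9887) = 2519 J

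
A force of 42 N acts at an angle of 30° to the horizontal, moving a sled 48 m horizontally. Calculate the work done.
W = F·d·cosθ = (42)(48)cos(30°) = 1746 J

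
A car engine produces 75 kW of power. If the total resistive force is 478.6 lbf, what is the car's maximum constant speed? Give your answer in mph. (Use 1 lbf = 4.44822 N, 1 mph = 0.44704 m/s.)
Convert to SI: F = 2128.92 N
P = Fv ⇒ v = P/F = 75000 W/2128.92 N = 35.2292 m/s = 78.81 mph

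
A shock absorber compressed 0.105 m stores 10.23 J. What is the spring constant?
k = 2·PE/x² = 2·10.23/(0.105)² = 1856 N/m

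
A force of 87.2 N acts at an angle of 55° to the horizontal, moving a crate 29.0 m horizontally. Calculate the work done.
W = F·d·cosθ = (87.2)(29.0)cos(55°) = 1450 J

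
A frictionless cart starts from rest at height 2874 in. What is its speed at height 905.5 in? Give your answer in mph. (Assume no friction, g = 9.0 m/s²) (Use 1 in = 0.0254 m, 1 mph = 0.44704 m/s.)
Convert to SI: h₁−h₂ = 49.9999 m
mgh₁ = mgh₂ + ½mv² ⇒ v = √(2g(h₁−h₂)) = √(2·9.0·49.9999) = 30.0 m/s = 67.11 mph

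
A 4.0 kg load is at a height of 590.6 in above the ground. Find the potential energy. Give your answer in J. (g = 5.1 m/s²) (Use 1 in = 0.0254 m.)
Convert to SI: m = 4.0 kg, h = 15.0012 m
PE = mgh = (4.0)(5.1)(15.0012) = 306.0 J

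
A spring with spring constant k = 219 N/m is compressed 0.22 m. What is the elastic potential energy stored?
PE = ½kx² = ½(219)(0.22)² = 5.3 J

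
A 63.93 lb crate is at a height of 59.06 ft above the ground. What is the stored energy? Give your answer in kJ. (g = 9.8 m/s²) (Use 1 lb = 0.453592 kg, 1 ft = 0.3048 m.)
Convert to SI: m = 28.9981 kg, h = 18.0015 m
PE = mgh = (28.9981)(9.8)(18.0015) = 5115.69 J = 5.116 kJ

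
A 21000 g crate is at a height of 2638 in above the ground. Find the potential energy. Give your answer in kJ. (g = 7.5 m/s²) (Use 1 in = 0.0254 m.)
Convert to SI: m = 21.0 kg, h = 67.0052 m
PE = mgh = (21.0)(7.5)(67.0052) = 10553.3 J = 10.55 kJ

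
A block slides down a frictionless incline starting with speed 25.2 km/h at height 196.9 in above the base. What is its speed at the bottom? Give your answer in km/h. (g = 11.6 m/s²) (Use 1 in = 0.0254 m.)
Convert to SI: v₀ = 7.0 m/s, h = 5.00126 m
½mv₀² + mgh = ½mv² ⇒ v = √(v₀² + 2gh) = √(7.0² + 2·11.6·5.00126) = 12.8464 m/s = 46.25 km/h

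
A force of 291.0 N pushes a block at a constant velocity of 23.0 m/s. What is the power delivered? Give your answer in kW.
P = Fv = (291.0)(23.0) = 6693.0 W = 6.693 kW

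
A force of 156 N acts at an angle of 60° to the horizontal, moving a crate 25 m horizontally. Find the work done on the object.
W = F·d·cosθ = (156)(25)cos(60°) = 1950 J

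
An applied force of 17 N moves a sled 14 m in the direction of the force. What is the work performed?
W = F·d = (17)(14) = 238.0 J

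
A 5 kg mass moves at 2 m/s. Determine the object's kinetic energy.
KE = ½mv² = ½(5)(2)² = 10.0 J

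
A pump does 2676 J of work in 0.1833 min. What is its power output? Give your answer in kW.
Convert to SI: W = 2676.0 J, t = 10.998 s
P = W/t = 2676.0/10.998 = 243.317 W = 0.2433 kW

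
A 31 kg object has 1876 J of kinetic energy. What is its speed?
v = √(2·KE/m) = √(2·1876/31) = 11.0 m/s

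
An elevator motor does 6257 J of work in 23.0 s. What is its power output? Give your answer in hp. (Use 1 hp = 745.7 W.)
P = W/t = 6257.0/23.0 = 272.043 W = 0.3648 hp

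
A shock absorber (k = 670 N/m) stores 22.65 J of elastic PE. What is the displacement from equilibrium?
x = √(2·PE/k) = √(2·22.65/670) = 0.26 m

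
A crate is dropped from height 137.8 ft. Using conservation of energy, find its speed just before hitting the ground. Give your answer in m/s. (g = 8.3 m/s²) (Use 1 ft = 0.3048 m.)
Convert to SI: h = 42.0014 m
mgh = ½mv² ⇒ v = √(2gh) = √(2·8.3·42.0014) = 26.4 m/s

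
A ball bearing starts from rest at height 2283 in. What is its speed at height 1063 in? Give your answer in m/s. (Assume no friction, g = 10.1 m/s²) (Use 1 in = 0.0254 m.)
Convert to SI: h₁−h₂ = 30.988 m
mgh₁ = mgh₂ + ½mv² ⇒ v = √(2g(h₁−h₂)) = √(2·10.1·30.988) = 25.02 m/s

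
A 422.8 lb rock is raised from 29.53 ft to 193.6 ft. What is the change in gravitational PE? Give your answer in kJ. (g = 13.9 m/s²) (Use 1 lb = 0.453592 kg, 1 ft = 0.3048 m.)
Convert to SI: m = 191.779 kg, Δh = 50.0085 m
ΔPE = mgΔh = (191.779)(13.9)(50.0085) = 133309 J = 133.3 kJ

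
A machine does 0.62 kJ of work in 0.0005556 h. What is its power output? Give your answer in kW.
Convert to SI: W = 620.0 J, t = 2.00016 s
P = W/t = 620.0/2.00016 = 309.975 W = 0.31 kW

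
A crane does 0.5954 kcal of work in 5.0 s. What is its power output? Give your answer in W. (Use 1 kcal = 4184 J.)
Convert to SI: W = 2491.15 J, t = 5.0 s
P = W/t = 2491.15/5.0 = 498.2 W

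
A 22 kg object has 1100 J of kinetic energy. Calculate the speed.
v = √(2·KE/m) = √(2·1100/22) = 10.0 m/s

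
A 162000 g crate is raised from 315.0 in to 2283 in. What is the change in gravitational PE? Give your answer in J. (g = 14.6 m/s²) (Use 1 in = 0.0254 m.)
Convert to SI: m = 162.0 kg, Δh = 49.9872 m
ΔPE = mgΔh = (162.0)(14.6)(49.9872) = 118200 J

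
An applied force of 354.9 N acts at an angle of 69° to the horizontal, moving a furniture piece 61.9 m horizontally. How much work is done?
W = F·d·cosθ = (354.9)(61.9)cos(69°) = 7873 J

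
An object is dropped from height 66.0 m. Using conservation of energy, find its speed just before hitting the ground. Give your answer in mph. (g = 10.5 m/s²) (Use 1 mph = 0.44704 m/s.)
mgh = ½mv² ⇒ v = √(2gh) = √(2·10.5·66.0) = 37.229 m/s = 83.28 mph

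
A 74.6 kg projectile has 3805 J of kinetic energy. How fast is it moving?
v = √(2·KE/m) = √(2·3805/74.6) = 10.1 m/s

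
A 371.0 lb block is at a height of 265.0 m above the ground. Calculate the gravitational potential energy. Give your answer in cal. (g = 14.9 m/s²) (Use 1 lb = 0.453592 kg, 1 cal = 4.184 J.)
Convert to SI: m = 168.283 kg, h = 265.0 m
PE = mgh = (168.283)(14.9)(265.0) = 664464 J = 158800 cal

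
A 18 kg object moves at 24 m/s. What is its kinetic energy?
KE = ½mv² = ½(18)(24)² = 5184.0 J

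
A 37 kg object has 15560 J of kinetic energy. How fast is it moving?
v = √(2·KE/m) = √(2·15560/37) = 29.0 m/s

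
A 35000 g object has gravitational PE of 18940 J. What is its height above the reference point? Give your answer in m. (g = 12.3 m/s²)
Convert to SI: m = 35.0 kg, PE = 18940.0 J
h = PE/(mg) = 18940.0/(35.0·12.3) = 44.0 m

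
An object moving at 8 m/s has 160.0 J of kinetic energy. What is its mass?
m = 2·KE/v² = 2·160.0/(8)² = 5.0 kg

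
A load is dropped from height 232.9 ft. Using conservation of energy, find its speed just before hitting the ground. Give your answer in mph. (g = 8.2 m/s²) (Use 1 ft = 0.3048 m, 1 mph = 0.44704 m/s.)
Convert to SI: h = 70.9879 m
mgh = ½mv² ⇒ v = √(2gh) = √(2·8.2·70.9879) = 34.1204 m/s = 76.33 mph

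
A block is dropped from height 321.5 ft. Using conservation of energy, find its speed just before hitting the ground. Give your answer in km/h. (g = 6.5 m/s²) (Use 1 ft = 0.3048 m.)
Convert to SI: h = 97.9932 m
mgh = ½mv² ⇒ v = √(2gh) = √(2·6.5·97.9932) = 35.6919 m/s = 128.5 km/h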